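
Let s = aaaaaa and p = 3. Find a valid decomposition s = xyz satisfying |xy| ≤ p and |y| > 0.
x = '', y = 'aa', z = 'aaaa'

For s = aaaaaa and p = 3, one valid decomposition is:
- x = '' (length 0)
- y = 'aa' (length 2)
- z = 'aaaa' (length 4)

Verification:
- xyz = '' + 'aa' + 'aaaa' = aaaaaa ✓
- |xy| = 2 ≤ 3 ✓
- |y| = 2 > 0 ✓

All pumping lemma constraints are satisfied.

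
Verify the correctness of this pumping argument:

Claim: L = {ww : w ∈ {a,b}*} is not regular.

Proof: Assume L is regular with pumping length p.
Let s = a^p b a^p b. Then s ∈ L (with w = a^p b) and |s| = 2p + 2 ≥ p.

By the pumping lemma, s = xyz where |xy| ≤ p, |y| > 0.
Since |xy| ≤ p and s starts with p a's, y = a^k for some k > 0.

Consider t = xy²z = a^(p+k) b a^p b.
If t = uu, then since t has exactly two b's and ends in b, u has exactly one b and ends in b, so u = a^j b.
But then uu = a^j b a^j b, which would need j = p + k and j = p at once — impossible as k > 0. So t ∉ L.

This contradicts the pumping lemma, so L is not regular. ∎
The proof is correct.

This proof is valid because:
1. s = a^p b a^p b is in L and is chosen in terms of p, so |s| ≥ p holds for every p
2. The decomposition analysis is correct: |xy| ≤ p forces y to lie inside the leading a's
3. The contradiction is valid: the argument shows a^(p+k) b a^p b cannot be split into two equal halves
4. The conclusion follows logically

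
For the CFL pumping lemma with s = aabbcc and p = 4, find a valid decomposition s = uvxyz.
u='a', v='a', x='bb', y='c', z='c'

For s = aabbcc with pumping length p = 4:

One valid decomposition:
- u = 'a'
- v = 'a'
- x = 'bb'
- y = 'c'
- z = 'c'

Verification:
- uvxyz = 'a' + 'a' + 'bb' + 'c' + 'c' = aabbcc ✓
- |vxy| = |'abbc'| = 4 ≤ 4 ✓
- |vy| = |'ac'| = 2 > 0 ✓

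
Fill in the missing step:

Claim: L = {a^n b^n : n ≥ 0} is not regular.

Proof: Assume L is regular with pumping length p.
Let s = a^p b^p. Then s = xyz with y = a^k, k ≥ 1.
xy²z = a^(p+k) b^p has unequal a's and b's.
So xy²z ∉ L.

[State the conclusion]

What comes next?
This contradicts the pumping lemma for regular languages,
which guarantees xy^i z ∈ L for all i ≥ 0.

Since our assumption that L is regular leads to a contradiction,
we conclude that L = {a^n b^n : n ≥ 0} is NOT regular. ∎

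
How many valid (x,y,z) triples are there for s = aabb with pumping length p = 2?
3

For s = 'aabb' with pumping length p = 2:

Constraints: |xy| ≤ 2, |y| > 0

Valid decompositions (|xy| ≤ p, |y| ≥ 1):
  • x='', y='a', z='abb'
  • x='a', y='a', z='bb'
  • x='', y='aa', z='bb'

Total count: 3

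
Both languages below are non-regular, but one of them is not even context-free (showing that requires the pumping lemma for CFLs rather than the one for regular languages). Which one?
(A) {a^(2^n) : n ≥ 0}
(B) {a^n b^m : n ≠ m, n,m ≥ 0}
(A) {a^(2^n) : n ≥ 0}

(A) {a^(2^n) : n ≥ 0} requires the CFL pumping lemma.

- {a^n b^m : n ≠ m, n,m ≥ 0} is context-free (but not regular)
  • Can be shown non-regular with the regular pumping lemma
  • After pumping a's, we can make n = m

- {a^(2^n) : n ≥ 0} is NOT context-free
  • Requires the CFL pumping lemma to prove
  • Gaps between powers of 2 grow exponentially

The CFL pumping lemma is "stronger" in that it can prove non-membership
in the larger class of context-free languages.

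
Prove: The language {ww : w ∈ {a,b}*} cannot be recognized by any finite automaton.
Assume for contradiction that L is regular, and let p ≥ 1 be the pumping length given by the pumping lemma.
Choose s = a^p b a^p b. Then s ∈ L (take w = a^p b) and |s| = 2p + 2 ≥ p.
By the pumping lemma, s = xyz for some x, y, z with |xy| ≤ p, |y| ≥ 1, and xy^i z ∈ L for every i ≥ 0.
Since |xy| ≤ p and the first p symbols of s are all a's, y = a^k for some k with 1 ≤ k ≤ p.

Take i = 2: t = xy²z = a^(p + k) b a^p b.
Suppose t = uu for some string u. The string t contains exactly two b's and ends in b, so u contains exactly one b and ends in b; hence u = a^j b for some j, and uu = a^j b a^j b. Comparing with t = a^(p + k) b a^p b forces j = p + k (first block) and j = p (second block), which is impossible since k ≥ 1. So t ∉ L.

This contradicts the pumping lemma, which requires xy^i z ∈ L for all i ≥ 0.
Hence L = {ww : w ∈ {a,b}*} is not regular. ∎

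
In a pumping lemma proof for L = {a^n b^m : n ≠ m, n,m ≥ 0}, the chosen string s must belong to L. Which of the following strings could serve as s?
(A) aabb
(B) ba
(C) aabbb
(C) aabbb

The pumping lemma is applied to a string s that lies in L, so first check membership of each option:
- (A) aabb = a^2 b^2 has n = m = 2, so it is not in L ✗
- (B) ba has an a after a b, so it is not of the form a^n b^m and is not in L ✗
- (C) aabbb = a^2 b^3 with 2 ≠ 3, so it is in L ✓

Only (C) aabbb is in L, so it is the only candidate that could play the role of s.
(In a complete proof one picks s in terms of the pumping length p so that |s| ≥ p is guaranteed; a fixed string like aabbb illustrates the shape of such an s.)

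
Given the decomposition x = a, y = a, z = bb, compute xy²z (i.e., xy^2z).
aaabb

Given x = 'a', y = 'a', z = 'bb' and i = 2:

xy^2z = x + y·y·...·y (2 times) + z
       = 'a' + 'a'^2 + 'bb'
       = 'a' + 'aa' + 'bb'
       = 'aaabb'

The pumped string is 'aaabb' with length 5.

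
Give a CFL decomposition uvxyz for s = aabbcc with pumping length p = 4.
u='a', v='a', x='bb', y='c', z='c'

For s = aabbcc with pumping length p = 4:

One valid decomposition:
- u = 'a'
- v = 'a'
- x = 'bb'
- y = 'c'
- z = 'c'

Verification:
- uvxyz = 'a' + 'a' + 'bb' + 'c' + 'c' = aabbcc ✓
- |vxy| = |'abbc'| = 4 ≤ 4 ✓
- |vy| = |'ac'| = 2 > 0 ✓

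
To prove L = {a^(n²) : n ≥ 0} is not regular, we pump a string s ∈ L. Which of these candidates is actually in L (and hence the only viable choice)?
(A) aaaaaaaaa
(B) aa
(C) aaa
(A) aaaaaaaaa

The pumping lemma is applied to a string s that lies in L, so first check membership of each option:
- (A) aaaaaaaaa has length 9 = 3², a perfect square, so it is in L ✓
- (B) aa has length 2, strictly between 1² = 1 and 2² = 4, so it is not in L ✗
- (C) aaa has length 3, strictly between 1² = 1 and 2² = 4, so it is not in L ✗

Only (A) aaaaaaaaa is in L, so it is the only candidate that could play the role of s.
(In a complete proof one picks s in terms of the pumping length p so that |s| ≥ p is guaranteed; a fixed string like aaaaaaaaa illustrates the shape of such an s.)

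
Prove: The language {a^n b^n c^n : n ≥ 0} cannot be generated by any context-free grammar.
Assume for contradiction that L is context-free, and let p ≥ 1 be the pumping length given by the pumping lemma for CFLs.
Choose s = a^p b^p c^p. Then s ∈ L and |s| = 3p ≥ p.
By the CFL pumping lemma, s = uvxyz for some u, v, x, y, z with |vxy| ≤ p, |vy| ≥ 1, and uv^i xy^i z ∈ L for every i ≥ 0.

Because |vxy| ≤ p, the window vxy cannot contain both an a and a c: any substring of s containing both must include the entire block b^p plus at least one a and one c, so it has length ≥ p + 2 > p.
Hence at least one of the letters a, c does not occur in vy at all.

Take i = 0: the string uxz is obtained from s by deleting |vy| ≥ 1 symbols, so |uxz| = 3p − |vy| < 3p.
But the letter (a or c) that does not occur in vy still occurs exactly p times in uxz. Every string of L with exactly p copies of some letter is a^p b^p c^p, of length 3p. Since |uxz| < 3p, uxz ∉ L.

This contradicts the CFL pumping lemma, which requires uv^i xy^i z ∈ L for all i ≥ 0.
Hence L = {a^n b^n c^n : n ≥ 0} is not context-free. ∎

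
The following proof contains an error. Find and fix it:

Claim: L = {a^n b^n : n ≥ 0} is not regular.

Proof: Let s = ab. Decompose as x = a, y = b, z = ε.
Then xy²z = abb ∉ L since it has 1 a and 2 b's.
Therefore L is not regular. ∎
Error: The string s = ab might be shorter than the pumping length p.

Correction: Choose s = a^p b^p to ensure |s| ≥ p. Also, the decomposition is wrong: with |xy| ≤ p, y cannot include b's when s starts with p a's.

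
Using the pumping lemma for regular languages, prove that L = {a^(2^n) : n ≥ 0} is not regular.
Assume for contradiction that L is regular, and let p ≥ 1 be the pumping length given by the pumping lemma.
Choose s = a^(2^p). Then s ∈ L and |s| = 2^p ≥ p.
By the pumping lemma, s = xyz for some x, y, z with |xy| ≤ p, |y| ≥ 1, and xy^i z ∈ L for every i ≥ 0.
Here y = a^k for some k with 1 ≤ k ≤ |xy| ≤ p, and p < 2^p.

Take i = 2: |xy²z| = 2^p + k.
Now 2^p < 2^p + k ≤ 2^p + p < 2^p + 2^p = 2^(p+1).
So |xy²z| lies strictly between the consecutive powers of two 2^p and 2^(p+1), hence is not a power of 2, and xy²z ∉ L.

This contradicts the pumping lemma, which requires xy^i z ∈ L for all i ≥ 0.
Hence L = {a^(2^n) : n ≥ 0} is not regular. ∎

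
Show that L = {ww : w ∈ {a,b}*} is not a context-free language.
Assume for contradiction that L is context-free, and let p ≥ 1 be the pumping length given by the pumping lemma for CFLs.
Choose s = a^p b^p a^p b^p. Then s ∈ L (take w = a^p b^p) and |s| = 4p ≥ p.
By the CFL pumping lemma, s = uvxyz for some u, v, x, y, z with |vxy| ≤ p, |vy| ≥ 1, and uv^i xy^i z ∈ L for every i ≥ 0.

Write s as four blocks A₁ B₁ A₂ B₂ with A₁ = A₂ = a^p and B₁ = B₂ = b^p. Since |vxy| ≤ p, the window vxy lies inside at most two adjacent blocks. Take i = 0 and let t = uxz, so |t| = 4p − |vy| with 1 ≤ |vy| ≤ p. If |t| is odd, t ∉ L immediately, so assume |vy| is even (hence |vy| ≥ 2) and |t|/2 = 2p − |vy|/2, which satisfies p ≤ |t|/2 ≤ 2p − 1.

Case 1 (vxy inside A₁B₁): t = a^(p−j) b^(p−l) a^p b^p with j + l = |vy|. The second half of t has length < 2p, so it is a suffix of the trailing a^p b^p and ends in b; the first half is a^(p−j) b^(p−l) a^((j+l)/2), which ends in a because (j+l)/2 ≥ 1. The halves differ, so t ∉ L.

Case 2 (vxy inside B₁A₂, straddling the middle): t = a^p b^(p−j) a^(p−l) b^p with j + l = |vy|. If t = ww, then w is a prefix of t of length ≥ p, so w begins with a^p; and w is a suffix of t of length ≥ p, so w ends with b^p. That forces |w| ≥ 2p, contradicting |w| = |t|/2 ≤ 2p − 1. So t ∉ L.

Case 3 (vxy inside A₂B₂): t = a^p b^p a^(p−j) b^(p−l) with j + l = |vy|. The first half of t is a prefix of a^p b^p, so it begins with a; the second half is b^((j+l)/2) a^(p−j) b^(p−l), which begins with b. The halves differ, so t ∉ L.

In every case uv⁰xy⁰z = uxz ∉ L.

This contradicts the CFL pumping lemma, which requires uv^i xy^i z ∈ L for all i ≥ 0.
Hence L = {ww : w ∈ {a,b}*} is not context-free. ∎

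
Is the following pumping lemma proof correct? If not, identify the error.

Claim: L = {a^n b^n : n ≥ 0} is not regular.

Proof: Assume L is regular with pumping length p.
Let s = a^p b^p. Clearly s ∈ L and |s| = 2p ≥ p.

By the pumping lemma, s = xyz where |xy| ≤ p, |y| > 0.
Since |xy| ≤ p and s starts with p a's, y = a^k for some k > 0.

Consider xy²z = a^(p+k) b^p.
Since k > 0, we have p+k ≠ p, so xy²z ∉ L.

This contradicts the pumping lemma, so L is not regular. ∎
The proof is correct.

This proof is valid because:
1. The string s = a^p b^p is correctly in L
2. The decomposition analysis is correct: y must consist only of a's
3. The contradiction is valid: pumping increases a's but not b's
4. The conclusion follows logically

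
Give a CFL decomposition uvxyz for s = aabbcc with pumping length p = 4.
u='a', v='a', x='bb', y='c', z='c'

For s = aabbcc with pumping length p = 4:

One valid decomposition:
- u = 'a'
- v = 'a'
- x = 'bb'
- y = 'c'
- z = 'c'

Verification:
- uvxyz = 'a' + 'a' + 'bb' + 'c' + 'c' = aabbcc ✓
- |vxy| = |'abbc'| = 4 ≤ 4 ✓
- |vy| = |'ac'| = 2 > 0 ✓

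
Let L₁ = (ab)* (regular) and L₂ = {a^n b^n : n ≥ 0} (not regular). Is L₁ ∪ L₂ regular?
No — L₁ ∪ L₂ is not regular.

Let U = (ab)* ∪ {a^n b^n}. If U were regular, then U ∩ aa*bb* would be regular (closure under intersection with a regular language). But (ab)* ∩ aa*bb* = {ab} and {a^n b^n} ∩ aa*bb* = {a^n b^n : n ≥ 1}, so U ∩ aa*bb* = {a^n b^n : n ≥ 1}, which is not regular. Hence U is not regular.

Note that the bare facts "L₁ regular, L₂ non-regular" do not settle the question by themselves: the closure of regular languages under ∪, ∩, complement and difference applies only when BOTH operands are regular. With a non-regular operand the result can come out regular or non-regular depending on the specific languages, so one has to work out L₁ ∪ L₂ for this particular pair, as above.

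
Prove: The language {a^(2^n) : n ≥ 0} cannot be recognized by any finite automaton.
Assume for contradiction that L is regular, and let p ≥ 1 be the pumping length given by the pumping lemma.
Choose s = a^(2^p). Then s ∈ L and |s| = 2^p ≥ p.
By the pumping lemma, s = xyz for some x, y, z with |xy| ≤ p, |y| ≥ 1, and xy^i z ∈ L for every i ≥ 0.
Here y = a^k for some k with 1 ≤ k ≤ |xy| ≤ p, and p < 2^p.

Take i = 2: |xy²z| = 2^p + k.
Now 2^p < 2^p + k ≤ 2^p + p < 2^p + 2^p = 2^(p+1).
So |xy²z| lies strictly between the consecutive powers of two 2^p and 2^(p+1), hence is not a power of 2, and xy²z ∉ L.

This contradicts the pumping lemma, which requires xy^i z ∈ L for all i ≥ 0.
Hence L = {a^(2^n) : n ≥ 0} is not regular. ∎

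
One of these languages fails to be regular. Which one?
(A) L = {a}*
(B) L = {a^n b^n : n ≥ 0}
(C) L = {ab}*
(B) {a^n b^n : n ≥ 0}

(B) L = {a^n b^n : n ≥ 0} is NOT regular.

The pumping lemma can be used to prove this:
After pumping, the number of a's and b's become unequal

The other languages are regular because they can be recognized by finite automata.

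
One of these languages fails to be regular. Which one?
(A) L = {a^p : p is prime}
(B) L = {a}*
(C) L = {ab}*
(A) {a^p : p is prime}

(A) L = {a^p : p is prime} is NOT regular.

The pumping lemma can be used to prove this:
After pumping, the length becomes composite

The other languages are regular because they can be recognized by finite automata.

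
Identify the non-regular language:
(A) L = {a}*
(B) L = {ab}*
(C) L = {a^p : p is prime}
(C) {a^p : p is prime}

(C) L = {a^p : p is prime} is NOT regular.

The pumping lemma can be used to prove this:
After pumping, the length becomes composite

The other languages are regular because they can be recognized by finite automata.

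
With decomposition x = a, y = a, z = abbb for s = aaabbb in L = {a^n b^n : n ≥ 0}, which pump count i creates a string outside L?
i = 3

xy³z = a · aaa · abbb = aaaaabbb; aaaaabbb has 5 a's and 3 b's; 5 ≠ 3, so it is not in L.
(Other choices also work, e.g. i = 0, 2; only i = 1 is guaranteed to stay in L since xy¹z = s.)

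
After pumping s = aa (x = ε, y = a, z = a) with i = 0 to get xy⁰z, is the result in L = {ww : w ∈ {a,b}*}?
No

xy⁰z = ε · ε · a = a.
a has odd length 1, so it cannot be written as ww and is not in L.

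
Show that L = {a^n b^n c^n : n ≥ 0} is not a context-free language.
Assume for contradiction that L is context-free, and let p ≥ 1 be the pumping length given by the pumping lemma for CFLs.
Choose s = a^p b^p c^p. Then s ∈ L and |s| = 3p ≥ p.
By the CFL pumping lemma, s = uvxyz for some u, v, x, y, z with |vxy| ≤ p, |vy| ≥ 1, and uv^i xy^i z ∈ L for every i ≥ 0.

Because |vxy| ≤ p, the window vxy cannot contain both an a and a c: any substring of s containing both must include the entire block b^p plus at least one a and one c, so it has length ≥ p + 2 > p.
Hence at least one of the letters a, c does not occur in vy at all.

Take i = 0: the string uxz is obtained from s by deleting |vy| ≥ 1 symbols, so |uxz| = 3p − |vy| < 3p.
But the letter (a or c) that does not occur in vy still occurs exactly p times in uxz. Every string of L with exactly p copies of some letter is a^p b^p c^p, of length 3p. Since |uxz| < 3p, uxz ∉ L.

This contradicts the CFL pumping lemma, which requires uv^i xy^i z ∈ L for all i ≥ 0.
Hence L = {a^n b^n c^n : n ≥ 0} is not context-free. ∎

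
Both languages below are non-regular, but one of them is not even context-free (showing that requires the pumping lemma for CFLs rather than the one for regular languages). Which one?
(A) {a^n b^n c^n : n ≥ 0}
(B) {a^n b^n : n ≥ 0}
(A) {a^n b^n c^n : n ≥ 0}

(A) {a^n b^n c^n : n ≥ 0} requires the CFL pumping lemma.

- {a^n b^n : n ≥ 0} is context-free (but not regular)
  • Can be shown non-regular with the regular pumping lemma
  • After pumping, the number of a's and b's become unequal

- {a^n b^n c^n : n ≥ 0} is NOT context-free
  • Requires the CFL pumping lemma to prove
  • Cannot maintain three equal counts simultaneously

The CFL pumping lemma is "stronger" in that it can prove non-membership
in the larger class of context-free languages.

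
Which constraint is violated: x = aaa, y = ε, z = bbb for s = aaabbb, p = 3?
Violated: |y| > 0

The decomposition x = aaa, y = ε, z = bbb for s = aaabbb with p = 3
violates the constraint: |y| > 0

|y| = 0, but the pumping lemma requires |y| > 0 (y must be non-empty).

Pumping lemma constraints:
1. xyz = s (decomposition is valid)
2. |xy| ≤ p
3. |y| > 0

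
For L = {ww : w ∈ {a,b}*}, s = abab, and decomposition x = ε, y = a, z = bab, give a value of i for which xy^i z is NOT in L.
i = 3

xy³z = ε · aaa · bab = aaabab; aaabab has length 6; its halves are aaa and bab, which differ, so it is not in L.
(Other choices also work, e.g. i = 0, 2; only i = 1 is guaranteed to stay in L since xy¹z = s.)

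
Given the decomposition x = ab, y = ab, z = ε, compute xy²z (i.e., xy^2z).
ababab

Given x = 'ab', y = 'ab', z = '' and i = 2:

xy^2z = x + y·y·...·y (2 times) + z
       = 'ab' + 'ab'^2 + ''
       = 'ab' + 'abab' + ''
       = 'ababab'

The pumped string is 'ababab' with length 6.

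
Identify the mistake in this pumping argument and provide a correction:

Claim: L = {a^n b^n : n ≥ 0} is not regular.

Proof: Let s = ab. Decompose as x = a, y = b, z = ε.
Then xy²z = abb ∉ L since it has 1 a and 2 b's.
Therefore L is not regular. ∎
Error: The string s = ab might be shorter than the pumping length p.

Correction: Choose s = a^p b^p to ensure |s| ≥ p. Also, the decomposition is wrong: with |xy| ≤ p, y cannot include b's when s starts with p a's.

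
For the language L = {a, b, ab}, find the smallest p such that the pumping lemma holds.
p = 3

For a finite language L, the pumping lemma holds vacuously if p > max|s| for s ∈ L.

The longest string in L = {a, b, ab} has length 2.
If p = 3, then no string s ∈ L has |s| ≥ p, so the condition is vacuously true.

The minimum pumping length is p = 3.

Why no smaller p works: for any p ≤ 2, the longest string s ∈ L has |s| = 2 ≥ p, so it would
have to be pumpable; but pumping up (i = 2, 3, ...) produces ever longer strings, which cannot all lie in the
finite language L. So the pumping property fails for every p ≤ 2.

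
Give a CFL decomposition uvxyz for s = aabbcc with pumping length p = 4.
u='a', v='a', x='bb', y='c', z='c'

For s = aabbcc with pumping length p = 4:

One valid decomposition:
- u = 'a'
- v = 'a'
- x = 'bb'
- y = 'c'
- z = 'c'

Verification:
- uvxyz = 'a' + 'a' + 'bb' + 'c' + 'c' = aabbcc ✓
- |vxy| = |'abbc'| = 4 ≤ 4 ✓
- |vy| = |'ac'| = 2 > 0 ✓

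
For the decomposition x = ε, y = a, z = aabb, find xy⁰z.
aabb

Given x = '', y = 'a', z = 'aabb' and i = 0:

xy^0z = x + y·y·...·y (0 times) + z
       = '' + 'a'^0 + 'aabb'
       = '' + '' + 'aabb'
       = 'aabb'

The pumped string is 'aabb' with length 4.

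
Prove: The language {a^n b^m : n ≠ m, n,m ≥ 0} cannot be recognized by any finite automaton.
Assume for contradiction that L is regular, and let p ≥ 1 be the pumping length given by the pumping lemma.
Choose s = a^p b^(p + p!). Then s ∈ L because p ≠ p + p! (as p! ≥ 1), and |s| ≥ p.
By the pumping lemma, s = xyz for some x, y, z with |xy| ≤ p, |y| ≥ 1, and xy^i z ∈ L for every i ≥ 0.
Since |xy| ≤ p and the first p symbols of s are all a's, y = a^k for some k with 1 ≤ k ≤ p.
For every i ≥ 0, xy^i z = a^(p + (i − 1)k) b^(p + p!).

Because 1 ≤ k ≤ p, k divides p!. Let t = p!/k (a positive integer) and take i = t + 1.
Then the number of a's is p + tk = p + p!, which equals the number of b's.
So xy^(t+1) z = a^(p + p!) b^(p + p!) has equally many a's and b's and is NOT in L.

This contradicts the pumping lemma, which requires xy^i z ∈ L for all i ≥ 0.
Hence L = {a^n b^m : n ≠ m, n,m ≥ 0} is not regular. ∎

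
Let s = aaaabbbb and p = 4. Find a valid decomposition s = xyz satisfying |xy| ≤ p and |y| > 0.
x = '', y = 'aaa', z = 'abbbb'

For s = aaaabbbb and p = 4, one valid decomposition is:
- x = '' (length 0)
- y = 'aaa' (length 3)
- z = 'abbbb' (length 5)

Verification:
- xyz = '' + 'aaa' + 'abbbb' = aaaabbbb ✓
- |xy| = 3 ≤ 4 ✓
- |y| = 3 > 0 ✓

All pumping lemma constraints are satisfied.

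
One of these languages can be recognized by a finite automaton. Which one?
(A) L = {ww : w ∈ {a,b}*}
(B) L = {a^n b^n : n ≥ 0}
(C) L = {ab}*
(C) {ab}*

(C) L = {ab}* is regular.

This can be recognized by a finite automaton (DFA/NFA).
Regular expressions like {ab}* define regular languages.

The other choices are not regular:
- {a^n b^n : n ≥ 0}: After pumping, the number of a's and b's become unequal
- {ww : w ∈ {a,b}*}: After pumping, the two halves no longer match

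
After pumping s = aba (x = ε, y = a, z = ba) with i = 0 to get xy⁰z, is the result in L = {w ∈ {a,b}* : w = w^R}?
No

xy⁰z = ε · ε · ba = ba.
ba reversed is ab ≠ ba, so it is not a palindrome and is not in L.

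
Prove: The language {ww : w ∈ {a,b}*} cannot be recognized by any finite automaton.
Assume for contradiction that L is regular, and let p ≥ 1 be the pumping length given by the pumping lemma.
Choose s = a^p b a^p b. Then s ∈ L (take w = a^p b) and |s| = 2p + 2 ≥ p.
By the pumping lemma, s = xyz for some x, y, z with |xy| ≤ p, |y| ≥ 1, and xy^i z ∈ L for every i ≥ 0.
Since |xy| ≤ p and the first p symbols of s are all a's, y = a^k for some k with 1 ≤ k ≤ p.

Take i = 2: t = xy²z = a^(p + k) b a^p b.
Suppose t = uu for some string u. The string t contains exactly two b's and ends in b, so u contains exactly one b and ends in b; hence u = a^j b for some j, and uu = a^j b a^j b. Comparing with t = a^(p + k) b a^p b forces j = p + k (first block) and j = p (second block), which is impossible since k ≥ 1. So t ∉ L.

This contradicts the pumping lemma, which requires xy^i z ∈ L for all i ≥ 0.
Hence L = {ww : w ∈ {a,b}*} is not regular. ∎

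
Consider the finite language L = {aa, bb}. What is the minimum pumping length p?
p = 3

For a finite language L, the pumping lemma holds vacuously if p > max|s| for s ∈ L.

The longest string in L = {aa, bb} has length 2.
If p = 3, then no string s ∈ L has |s| ≥ p, so the condition is vacuously true.

The minimum pumping length is p = 3.

Why no smaller p works: for any p ≤ 2, the longest string s ∈ L has |s| = 2 ≥ p, so it would
have to be pumpable; but pumping up (i = 2, 3, ...) produces ever longer strings, which cannot all lie in the
finite language L. So the pumping property fails for every p ≤ 2.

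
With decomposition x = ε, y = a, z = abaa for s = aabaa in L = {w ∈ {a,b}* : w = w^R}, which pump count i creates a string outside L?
i = 2

xy²z = ε · aa · abaa = aaabaa; aaabaa reversed is aabaaa ≠ aaabaa, so it is not a palindrome and is not in L.
(Other choices also work, e.g. i = 0, 3; only i = 1 is guaranteed to stay in L since xy¹z = s.)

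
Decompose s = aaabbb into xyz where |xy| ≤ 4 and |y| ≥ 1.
x = 'aa', y = 'a', z = 'bbb'

For s = aaabbb and p = 4, one valid decomposition is:
- x = 'aa' (length 2)
- y = 'a' (length 1)
- z = 'bbb' (length 3)

Verification:
- xyz = 'aa' + 'a' + 'bbb' = aaabbb ✓
- |xy| = 3 ≤ 4 ✓
- |y| = 1 > 0 ✓

All pumping lemma constraints are satisfied.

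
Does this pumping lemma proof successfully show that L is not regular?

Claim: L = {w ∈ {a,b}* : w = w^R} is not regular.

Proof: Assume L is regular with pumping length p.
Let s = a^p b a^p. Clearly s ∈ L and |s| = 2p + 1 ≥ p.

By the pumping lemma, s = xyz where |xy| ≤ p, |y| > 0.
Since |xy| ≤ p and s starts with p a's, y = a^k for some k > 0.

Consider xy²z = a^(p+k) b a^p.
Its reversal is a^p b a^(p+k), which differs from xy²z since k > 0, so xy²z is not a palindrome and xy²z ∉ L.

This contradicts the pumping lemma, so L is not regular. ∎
The proof is correct.

This proof is valid because:
1. s = a^p b a^p is in L and is chosen in terms of p, so |s| ≥ p holds for every p
2. The decomposition analysis is correct: |xy| ≤ p forces y to lie inside the leading a's
3. The contradiction is valid: a^(p+k) b a^p has more a's before the b than after it, so it is not a palindrome
4. The conclusion follows logically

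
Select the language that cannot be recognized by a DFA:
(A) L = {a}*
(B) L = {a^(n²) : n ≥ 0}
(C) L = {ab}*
(B) {a^(n²) : n ≥ 0}

(B) L = {a^(n²) : n ≥ 0} is NOT regular.

The pumping lemma can be used to prove this:
After pumping, length is no longer a perfect square

The other languages are regular because they can be recognized by finite automata.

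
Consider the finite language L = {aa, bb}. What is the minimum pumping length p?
p = 3

For a finite language L, the pumping lemma holds vacuously if p > max|s| for s ∈ L.

The longest string in L = {aa, bb} has length 2.
If p = 3, then no string s ∈ L has |s| ≥ p, so the condition is vacuously true.

The minimum pumping length is p = 3.

Why no smaller p works: for any p ≤ 2, the longest string s ∈ L has |s| = 2 ≥ p, so it would
have to be pumpable; but pumping up (i = 2, 3, ...) produces ever longer strings, which cannot all lie in the
finite language L. So the pumping property fails for every p ≤ 2.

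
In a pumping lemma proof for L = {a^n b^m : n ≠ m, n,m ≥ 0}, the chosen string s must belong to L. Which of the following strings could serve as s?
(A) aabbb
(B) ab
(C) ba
(A) aabbb

The pumping lemma is applied to a string s that lies in L, so first check membership of each option:
- (A) aabbb = a^2 b^3 with 2 ≠ 3, so it is in L ✓
- (B) ab = a^1 b^1 has n = m = 1, so it is not in L ✗
- (C) ba has an a after a b, so it is not of the form a^n b^m and is not in L ✗

Only (A) aabbb is in L, so it is the only candidate that could play the role of s.
(In a complete proof one picks s in terms of the pumping length p so that |s| ≥ p is guaranteed; a fixed string like aabbb illustrates the shape of such an s.)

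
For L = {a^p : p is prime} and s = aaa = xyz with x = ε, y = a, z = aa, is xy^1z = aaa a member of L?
Yes

xy¹z = ε · a · aa = aaa.
aaa has length 3, which is prime, so it is in L.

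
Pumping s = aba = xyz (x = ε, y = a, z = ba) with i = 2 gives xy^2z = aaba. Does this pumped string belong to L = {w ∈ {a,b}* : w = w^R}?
No

xy²z = ε · aa · ba = aaba.
aaba reversed is abaa ≠ aaba, so it is not a palindrome and is not in L.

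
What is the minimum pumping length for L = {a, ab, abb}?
p = 4

For a finite language L, the pumping lemma holds vacuously if p > max|s| for s ∈ L.

The longest string in L = {a, ab, abb} has length 3.
If p = 4, then no string s ∈ L has |s| ≥ p, so the condition is vacuously true.

The minimum pumping length is p = 4.

Why no smaller p works: for any p ≤ 3, the longest string s ∈ L has |s| = 3 ≥ p, so it would
have to be pumpable; but pumping up (i = 2, 3, ...) produces ever longer strings, which cannot all lie in the
finite language L. So the pumping property fails for every p ≤ 3.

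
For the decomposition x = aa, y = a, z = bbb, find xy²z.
aaaabbb

Given x = 'aa', y = 'a', z = 'bbb' and i = 2:

xy^2z = x + y·y·...·y (2 times) + z
       = 'aa' + 'a'^2 + 'bbb'
       = 'aa' + 'aa' + 'bbb'
       = 'aaaabbb'

The pumped string is 'aaaabbb' with length 7.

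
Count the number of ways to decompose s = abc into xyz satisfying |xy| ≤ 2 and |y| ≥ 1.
3

For s = 'abc' with pumping length p = 2:

Constraints: |xy| ≤ 2, |y| > 0

Valid decompositions (|xy| ≤ p, |y| ≥ 1):
  • x='', y='a', z='bc'
  • x='a', y='b', z='c'
  • x='', y='ab', z='c'

Total count: 3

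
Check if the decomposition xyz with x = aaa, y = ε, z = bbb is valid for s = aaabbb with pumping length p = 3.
Violated: |y| > 0

The decomposition x = aaa, y = ε, z = bbb for s = aaabbb with p = 3
violates the constraint: |y| > 0

|y| = 0, but the pumping lemma requires |y| > 0 (y must be non-empty).

Pumping lemma constraints:
1. xyz = s (decomposition is valid)
2. |xy| ≤ p
3. |y| > 0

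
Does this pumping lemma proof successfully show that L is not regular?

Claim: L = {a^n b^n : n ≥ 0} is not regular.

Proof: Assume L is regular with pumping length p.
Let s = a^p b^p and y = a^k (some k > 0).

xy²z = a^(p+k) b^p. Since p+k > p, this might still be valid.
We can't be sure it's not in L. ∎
The proof is INCORRECT.

Error: The conclusion is wrong.
xy²z = a^(p+k) b^p is definitely NOT in L because the number of a's (p+k) ≠ number of b's (p).
The proof incorrectly doubts what is actually a valid contradiction.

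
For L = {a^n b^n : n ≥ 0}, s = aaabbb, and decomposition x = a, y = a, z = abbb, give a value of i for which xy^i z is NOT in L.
i = 2

xy²z = a · aa · abbb = aaaabbb; aaaabbb has 4 a's and 3 b's; 4 ≠ 3, so it is not in L.
(Other choices also work, e.g. i = 0, 3; only i = 1 is guaranteed to stay in L since xy¹z = s.)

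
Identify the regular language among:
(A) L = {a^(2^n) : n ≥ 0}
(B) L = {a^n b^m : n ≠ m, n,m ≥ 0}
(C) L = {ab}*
(C) {ab}*

(C) L = {ab}* is regular.

This can be recognized by a finite automaton (DFA/NFA).
Regular expressions like {ab}* define regular languages.

The other choices are not regular:
- {a^(2^n) : n ≥ 0}: After pumping, length is no longer a power of 2
- {a^n b^m : n ≠ m, n,m ≥ 0}: After pumping a's, we can make n = m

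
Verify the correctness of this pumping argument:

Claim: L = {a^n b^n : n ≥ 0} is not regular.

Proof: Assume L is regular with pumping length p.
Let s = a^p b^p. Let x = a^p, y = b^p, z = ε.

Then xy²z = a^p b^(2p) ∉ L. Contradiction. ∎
The proof is INCORRECT.

Error: The decomposition violates |xy| ≤ p.
With x = a^p and y = b^p, we have |xy| = 2p > p.
The pumping lemma requires |xy| ≤ p, so y must be within the first p characters.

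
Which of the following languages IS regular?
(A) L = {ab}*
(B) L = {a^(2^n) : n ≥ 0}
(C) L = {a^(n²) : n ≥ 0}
(A) {ab}*

(A) L = {ab}* is regular.

This can be recognized by a finite automaton (DFA/NFA).
Regular expressions like {ab}* define regular languages.

The other choices are not regular:
- {a^(n²) : n ≥ 0}: After pumping, length is no longer a perfect square
- {a^(2^n) : n ≥ 0}: After pumping, length is no longer a power of 2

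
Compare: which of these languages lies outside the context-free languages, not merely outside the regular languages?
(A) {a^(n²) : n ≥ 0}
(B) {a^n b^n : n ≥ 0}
(A) {a^(n²) : n ≥ 0}

(A) {a^(n²) : n ≥ 0} requires the CFL pumping lemma.

- {a^n b^n : n ≥ 0} is context-free (but not regular)
  • Can be shown non-regular with the regular pumping lemma
  • After pumping, the number of a's and b's become unequal

- {a^(n²) : n ≥ 0} is NOT context-free
  • Requires the CFL pumping lemma to prove
  • Gaps between squares grow unboundedly

The CFL pumping lemma is "stronger" in that it can prove non-membership
in the larger class of context-free languages.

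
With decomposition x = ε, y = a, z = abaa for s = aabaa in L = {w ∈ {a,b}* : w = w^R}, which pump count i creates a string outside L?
i = 0

xy⁰z = ε · ε · abaa = abaa; abaa reversed is aaba ≠ abaa, so it is not a palindrome and is not in L.
(Other choices also work, e.g. i = 2, 3; only i = 1 is guaranteed to stay in L since xy¹z = s.)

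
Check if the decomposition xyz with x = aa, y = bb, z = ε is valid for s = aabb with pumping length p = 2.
Violated: |xy| ≤ p

The decomposition x = aa, y = bb, z = ε for s = aabb with p = 2
violates the constraint: |xy| ≤ p

|xy| = |aabb| = 4 > 2 = p. The decomposition puts too many characters in xy.

Pumping lemma constraints:
1. xyz = s (decomposition is valid)
2. |xy| ≤ p
3. |y| > 0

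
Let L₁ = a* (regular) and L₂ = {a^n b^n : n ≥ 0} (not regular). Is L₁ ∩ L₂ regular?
Yes — L₁ ∩ L₂ is regular.

A string of a* contains no b's, and the only string of {a^n b^n} with no b's is ε (n = 0). So L₁ ∩ L₂ = {ε}, a finite language, which is regular.

Note that the bare facts "L₁ regular, L₂ non-regular" do not settle the question by themselves: the closure of regular languages under ∪, ∩, complement and difference applies only when BOTH operands are regular. With a non-regular operand the result can come out regular or non-regular depending on the specific languages, so one has to work out L₁ ∩ L₂ for this particular pair, as above.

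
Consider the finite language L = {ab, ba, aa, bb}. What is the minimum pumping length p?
p = 3

For a finite language L, the pumping lemma holds vacuously if p > max|s| for s ∈ L.

The longest string in L = {ab, ba, aa, bb} has length 2.
If p = 3, then no string s ∈ L has |s| ≥ p, so the condition is vacuously true.

The minimum pumping length is p = 3.

Why no smaller p works: for any p ≤ 2, the longest string s ∈ L has |s| = 2 ≥ p, so it would
have to be pumpable; but pumping up (i = 2, 3, ...) produces ever longer strings, which cannot all lie in the
finite language L. So the pumping property fails for every p ≤ 2.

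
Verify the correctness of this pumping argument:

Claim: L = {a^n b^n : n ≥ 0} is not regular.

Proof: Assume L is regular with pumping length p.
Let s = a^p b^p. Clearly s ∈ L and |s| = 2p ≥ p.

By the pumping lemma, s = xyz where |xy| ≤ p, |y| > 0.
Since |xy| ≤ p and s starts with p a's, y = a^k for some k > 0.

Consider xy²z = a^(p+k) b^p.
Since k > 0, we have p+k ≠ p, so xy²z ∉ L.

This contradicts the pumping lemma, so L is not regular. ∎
The proof is correct.

This proof is valid because:
1. The string s = a^p b^p is correctly in L
2. The decomposition analysis is correct: y must consist only of a's
3. The contradiction is valid: pumping increases a's but not b's
4. The conclusion follows logically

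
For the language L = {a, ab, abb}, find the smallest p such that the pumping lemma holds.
p = 4

For a finite language L, the pumping lemma holds vacuously if p > max|s| for s ∈ L.

The longest string in L = {a, ab, abb} has length 3.
If p = 4, then no string s ∈ L has |s| ≥ p, so the condition is vacuously true.

The minimum pumping length is p = 4.

Why no smaller p works: for any p ≤ 3, the longest string s ∈ L has |s| = 3 ≥ p, so it would
have to be pumpable; but pumping up (i = 2, 3, ...) produces ever longer strings, which cannot all lie in the
finite language L. So the pumping property fails for every p ≤ 3.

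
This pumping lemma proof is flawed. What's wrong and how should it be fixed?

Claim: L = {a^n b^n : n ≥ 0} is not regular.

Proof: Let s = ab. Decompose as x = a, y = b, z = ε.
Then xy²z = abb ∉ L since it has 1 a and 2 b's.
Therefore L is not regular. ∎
Error: The string s = ab might be shorter than the pumping length p.

Correction: Choose s = a^p b^p to ensure |s| ≥ p. Also, the decomposition is wrong: with |xy| ≤ p, y cannot include b's when s starts with p a's.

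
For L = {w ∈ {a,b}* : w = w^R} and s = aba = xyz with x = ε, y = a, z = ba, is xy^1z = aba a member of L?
Yes

xy¹z = ε · a · ba = aba.
aba reversed is aba, the same string, so it is a palindrome and is in L.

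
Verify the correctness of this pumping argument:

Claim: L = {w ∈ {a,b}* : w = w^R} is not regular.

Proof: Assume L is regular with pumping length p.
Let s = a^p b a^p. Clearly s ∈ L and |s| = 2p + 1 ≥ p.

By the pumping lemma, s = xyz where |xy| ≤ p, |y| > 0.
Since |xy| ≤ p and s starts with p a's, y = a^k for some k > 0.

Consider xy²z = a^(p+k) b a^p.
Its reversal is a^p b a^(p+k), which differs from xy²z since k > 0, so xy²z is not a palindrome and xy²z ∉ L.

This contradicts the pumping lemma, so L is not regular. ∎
The proof is correct.

This proof is valid because:
1. s = a^p b a^p is in L and is chosen in terms of p, so |s| ≥ p holds for every p
2. The decomposition analysis is correct: |xy| ≤ p forces y to lie inside the leading a's
3. The contradiction is valid: a^(p+k) b a^p has more a's before the b than after it, so it is not a palindrome
4. The conclusion follows logically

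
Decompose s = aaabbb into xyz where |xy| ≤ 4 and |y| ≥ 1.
x = 'a', y = 'aab', z = 'bb'

For s = aaabbb and p = 4, one valid decomposition is:
- x = 'a' (length 1)
- y = 'aab' (length 3)
- z = 'bb' (length 2)

Verification:
- xyz = 'a' + 'aab' + 'bb' = aaabbb ✓
- |xy| = 4 ≤ 4 ✓
- |y| = 3 > 0 ✓

All pumping lemma constraints are satisfied.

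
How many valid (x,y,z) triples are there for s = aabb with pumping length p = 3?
6

For s = 'aabb' with pumping length p = 3:

Constraints: |xy| ≤ 3, |y| > 0

Valid decompositions (|xy| ≤ p, |y| ≥ 1):
  • x='', y='a', z='abb'
  • x='a', y='a', z='bb'
  • x='', y='aa', z='bb'
  • x='aa', y='b', z='b'
  • x='a', y='ab', z='b'
  • x='', y='aab', z='b'

Total count: 6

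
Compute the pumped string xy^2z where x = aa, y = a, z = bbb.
aaaabbb

Given x = 'aa', y = 'a', z = 'bbb' and i = 2:

xy^2z = x + y·y·...·y (2 times) + z
       = 'aa' + 'a'^2 + 'bbb'
       = 'aa' + 'aa' + 'bbb'
       = 'aaaabbb'

The pumped string is 'aaaabbb' with length 7.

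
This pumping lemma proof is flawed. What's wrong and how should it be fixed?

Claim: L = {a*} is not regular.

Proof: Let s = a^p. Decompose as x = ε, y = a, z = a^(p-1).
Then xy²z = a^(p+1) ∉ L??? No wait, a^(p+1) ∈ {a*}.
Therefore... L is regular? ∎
Error: The proof attempts to show a*  is not regular, but a* IS regular!

Correction: a* is a regular language (recognized by a simple DFA with one accepting state and self-loop on 'a'). The pumping lemma can only prove non-regularity, not regularity. For regular languages, pumping always works.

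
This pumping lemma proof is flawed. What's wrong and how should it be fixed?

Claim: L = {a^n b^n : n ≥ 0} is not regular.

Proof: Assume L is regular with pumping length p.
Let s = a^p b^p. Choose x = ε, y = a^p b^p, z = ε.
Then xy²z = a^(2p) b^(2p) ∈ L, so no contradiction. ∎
Error: The decomposition violates |xy| ≤ p. With y = a^p b^p, |xy| = |y| = 2p > p. (The proof also miscomputes xy²z, which would be a^p b^p a^p b^p rather than a^(2p) b^(2p), and it wrongly treats one harmless decomposition as settling the matter — the prover does not get to choose the decomposition.)

Correction: The pumping lemma requires |xy| ≤ p, and the argument must handle every decomposition satisfying |xy| ≤ p, |y| ≥ 1. Since s starts with p a's, any such y consists only of a's, say y = a^k with k ≥ 1. Then xy²z = a^(p+k) b^p has unequal numbers of a's and b's, so xy²z ∉ L — the required contradiction.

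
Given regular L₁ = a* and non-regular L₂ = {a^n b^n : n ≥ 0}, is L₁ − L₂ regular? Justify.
Yes — L₁ − L₂ is regular.

The only string of a* that lies in {a^n b^n} is ε, so L₁ − L₂ = a* − {ε} = a⁺ = aa*, which is regular.

Note that the bare facts "L₁ regular, L₂ non-regular" do not settle the question by themselves: the closure of regular languages under ∪, ∩, complement and difference applies only when BOTH operands are regular. With a non-regular operand the result can come out regular or non-regular depending on the specific languages, so one has to work out L₁ − L₂ for this particular pair, as above.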